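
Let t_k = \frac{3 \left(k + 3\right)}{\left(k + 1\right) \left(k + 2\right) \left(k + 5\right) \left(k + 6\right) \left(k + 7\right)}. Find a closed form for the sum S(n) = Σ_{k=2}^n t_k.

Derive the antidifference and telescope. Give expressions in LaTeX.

S(n) = \frac{n^{3} + 15 n^{2} + 68 n - 84}{168 \left(n^{3} + 15 n^{2} + 68 n + 84\right)}

Step 1: r(k) = (k + 1)*(k + 4)*(k + 5)/((k + 3)**2*(k + 8)).
Normal form (A,B,C) = (k + 1, k + 8, k**3 + 10*k**2 + 33*k + 36).
Set up (k + 1)·f(k+1) − (k + 7)·f(k) − (k**3 + 10*k**2 + 33*k + 36) = 0.
Bound: deg f ≤ 6.
Solving with deg f ≤ 6: f(k) = k*(k + 2)*(k + 3)*(k + 4)*(k**2 + 12*k + 41)/90.
Then R = B(k−1)f/C = k*(k + 2)*(k + 7)*(k**2 + 12*k + 41)/(90*(k + 3)), so s_k = R(k)·t_k = k*(k**2 + 12*k + 41)/(30*(k**3 + 12*k**2 + 41*k + 30)).
Verify: 3*(k + 3)/(k**5 + 21*k**4 + 163*k**3 + 567*k**2 + 844*k + 420) matches t_k.
s_(n+1) = (n**3 + 15*n**2 + 68*n + 54)/(30*(n**3 + 15*n**2 + 68*n + 84)) and s_(2) = 23/840, so S(n) = (n**3 + 15*n**2 + 68*n - 84)/(168*(n**3 + 15*n**2 + 68*n + 84)).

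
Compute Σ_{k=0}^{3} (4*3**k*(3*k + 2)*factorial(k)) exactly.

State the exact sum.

Σ = 7772

r(k) = 3*(k + 1)*(3*k + 5)/(3*k + 2) after simplifying.
So A=3*k + 3 and B=1, with C=k + 2/3.
Solve (3*k + 3)·f(k+1) − (1)·f(k) = k + 2/3.
Degrees (1,0,1) ⇒ d ≤ 0.
Coefficient equations give f(k) = 1/3.
So s_k = (B(k−1)f/C)·t_k = (1/(3*k + 2))·t_k = 4*3**k*factorial(k).
Verify: 4*3**k*(3*k + 2)*factorial(k) matches t_k.
Evaluate s at k=4 and k=0: 7776 and 4; difference 7772.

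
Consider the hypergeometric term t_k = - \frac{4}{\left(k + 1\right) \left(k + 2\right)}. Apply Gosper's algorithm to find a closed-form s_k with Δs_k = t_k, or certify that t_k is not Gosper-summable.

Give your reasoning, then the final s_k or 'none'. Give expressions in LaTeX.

Ratio r(k) = (k + 1)/(k + 3).
Factor: A=k + 1; B=k + 3; C=1.
Set up (k + 1)·f(k+1) − (k + 2)·f(k) − (1) = 0.
d = 1 from the (1,1,0) case.
A polynomial solution: f(k) = k.
Then R = B(k−1)f/C = k*(k + 2), so s_k = R(k)·t_k = -4*k/(k + 1).
Verify: -4/(k**2 + 3*k + 2) matches t_k.

s_k = - \frac{4 k}{k + 1}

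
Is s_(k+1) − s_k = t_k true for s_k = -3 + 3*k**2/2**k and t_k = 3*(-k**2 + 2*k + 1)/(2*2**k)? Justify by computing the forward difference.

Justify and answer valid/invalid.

s_(k+1) = -3 + 3*(k + 1)**2/(2*2**k)
s_(k+1) − s_k = 3*(-k**2 + 2*k + 1)/(2*2**k)
(s_(k+1) − s_k) − t_k = 0

valid; difference matches t_k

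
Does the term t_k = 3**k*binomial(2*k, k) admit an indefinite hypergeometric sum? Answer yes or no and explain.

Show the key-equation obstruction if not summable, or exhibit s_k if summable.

The ratio is 6*(2*k + 1)/(k + 1).
Take A(k)=12*k + 6, B(k)=k + 1, C(k)=1.
Key eq: (12*k + 6)·f(k+1) = (k)·f(k) + (1).
From deg A=1, deg B=1, deg C=0: d=-1.
d = -1 < 0 ⇒ no nonzero polynomial f; not summable.

No; the degree bound rules out any f.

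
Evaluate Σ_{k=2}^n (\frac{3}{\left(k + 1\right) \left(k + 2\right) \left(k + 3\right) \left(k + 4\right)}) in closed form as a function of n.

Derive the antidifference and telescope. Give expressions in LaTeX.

The ratio is (k + 1)/(k + 5).
So A=k + 1 and B=k + 5, with C=1.
Key eq: (k + 1)·f(k+1) = (k + 4)·f(k) + (1).
Degrees (1,1,0) ⇒ d ≤ 3.
Solving with deg f ≤ 3: f(k) = k*(k**2 + 6*k + 11)/18.
Get s_k = R·t_k = k*(k**2 + 6*k + 11)/(6*(k + 1)*(k + 2)*(k + 3)) with R(k) = B(k−1)f(k)/C(k) = k*(k + 4)*(k**2 + 6*k + 11)/18.
Check: Δs_k = 3/(k**4 + 10*k**3 + 35*k**2 + 50*k + 24). ✓
Evaluate: s_(n+1) = (n**3 + 9*n**2 + 26*n + 18)/(6*(n**3 + 9*n**2 + 26*n + 24)); subtract s_(2) = 3/20 ⇒ S(n) = (n**3 + 9*n**2 + 26*n - 36)/(60*(n**3 + 9*n**2 + 26*n + 24)).

S(n) = \frac{n^{3} + 9 n^{2} + 26 n - 36}{60 \left(n^{3} + 9 n^{2} + 26 n + 24\right)}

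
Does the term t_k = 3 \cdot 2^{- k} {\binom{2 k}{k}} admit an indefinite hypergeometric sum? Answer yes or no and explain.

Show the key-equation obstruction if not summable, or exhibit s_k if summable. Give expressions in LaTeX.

The ratio is (2*k + 1)/(k + 1).
A = 2*k + 1, B = k + 1, C = 1.
Set up (2*k + 1)·f(k+1) − (k)·f(k) − (1) = 0.
d = -1 from the (1,1,0) case.
Bound -1 < 0, so the key equation has no polynomial solution.

No. Not Gosper-summable.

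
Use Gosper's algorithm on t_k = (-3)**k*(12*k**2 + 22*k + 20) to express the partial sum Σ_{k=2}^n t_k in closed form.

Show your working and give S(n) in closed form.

Compute t_(k+1)/t_k: get 3*(-6*k**2 - 23*k - 27)/(6*k**2 + 11*k + 10).
So A=-3 and B=1, with C=k**2 + 11*k/6 + 5/3.
Need (-3)·f(k+1) − (1)·f(k) = k**2 + 11*k/6 + 5/3.
From deg A=0, deg B=0, deg C=2: d=2.
Coefficient equations give f(k) = -(3*k**2 + k + 2)/12.
Get s_k = R·t_k = (-3)**k*(-3*k**2 - k - 2) with R(k) = B(k−1)f(k)/C(k) = -(3*k**2 + k + 2)/(2*(6*k**2 + 11*k + 10)).
Δs = (-3)**k*(12*k**2 + 22*k + 20), as required.
Evaluate: s_(n+1) = 3*(-3)**n*(3*n**2 + 7*n + 6); subtract s_(2) = -144 ⇒ S(n) = 9*(-3)**n*n**2 + 21*(-3)**n*n + 18*(-3)**n + 144.

S(n) = 9*(-3)**n*n**2 + 21*(-3)**n*n + 18*(-3)**n + 144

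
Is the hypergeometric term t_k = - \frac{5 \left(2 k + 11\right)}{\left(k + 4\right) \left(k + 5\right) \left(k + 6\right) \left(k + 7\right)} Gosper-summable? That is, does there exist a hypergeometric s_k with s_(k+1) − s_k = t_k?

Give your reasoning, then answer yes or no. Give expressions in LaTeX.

Yes. s_k = \frac{5 k \left(- k - 10\right)}{24 \left(k^{2} + 10 k + 24\right)}.

Compute t_(k+1)/t_k: get (k + 4)*(2*k + 13)/((k + 8)*(2*k + 11)).
A = k + 4, B = k + 8, C = k + 11/2.
Set up (k + 4)·f(k+1) − (k + 7)·f(k) − (k + 11/2) = 0.
deg f ≤ 3 (via 1,1,1).
A polynomial solution: f(k) = k*(k + 5)*(k + 10)/48.
Get s_k = R·t_k = 5*k*(-k - 10)/(24*(k**2 + 10*k + 24)) with R(k) = B(k−1)f(k)/C(k) = k*(k + 5)*(k + 7)*(k + 10)/(24*(2*k + 11)).
Check: Δs_k = 5*(-2*k - 11)/(k**4 + 22*k**3 + 179*k**2 + 638*k + 840). ✓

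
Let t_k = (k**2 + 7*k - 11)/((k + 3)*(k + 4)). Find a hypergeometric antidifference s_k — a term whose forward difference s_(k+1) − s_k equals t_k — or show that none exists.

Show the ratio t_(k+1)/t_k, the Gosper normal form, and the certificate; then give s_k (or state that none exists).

Step 1: r(k) = (k + 3)*(7*k + (k + 1)**2 - 4)/((k + 5)*(k**2 + 7*k - 11)).
Take A(k)=k + 3, B(k)=k + 5, C(k)=k**2 + 7*k - 11.
Key eq: (k + 3)·f(k+1) = (k + 4)·f(k) + (k**2 + 7*k - 11).
Degrees (1,1,2) ⇒ d ≤ 2.
Solve for f: f(k) = k*(3*k - 14)/3 (degree 2 ≤ 2).
R(k) = B(k−1)·f(k)/C(k) = k*(k + 4)*(3*k - 14)/(3*(k**2 + 7*k - 11)); s_k = R·t_k = k*(3*k - 14)/(3*(k + 3)).
s_(k+1) − s_k = (k**2 + 7*k - 11)/(k**2 + 7*k + 12) = t_k.

s_k = k*(3*k - 14)/(3*(k + 3))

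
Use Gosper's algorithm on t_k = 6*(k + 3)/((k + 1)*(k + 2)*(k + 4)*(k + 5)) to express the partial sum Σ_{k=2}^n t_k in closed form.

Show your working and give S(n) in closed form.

Step 1: r(k) = (k + 1)*(k + 4)**2/((k + 3)**2*(k + 6)).
Factor: A=k + 1; B=k + 6; C=k**2 + 6*k + 9.
Solve (k + 1)·f(k+1) − (k + 5)·f(k) = k**2 + 6*k + 9.
d = 4 from the (1,1,2) case.
A polynomial solution: f(k) = k*(k + 2)*(k + 3)*(k + 5)/8.
Certificate R = B(k−1)f/C = k*(k + 2)*(k + 5)**2/(8*(k + 3)) gives s_k = 3*k*(k + 5)/(4*(k**2 + 5*k + 4)).
s_(k+1) − s_k = 6*(k + 3)/(k**4 + 12*k**3 + 49*k**2 + 78*k + 40) = t_k.
s_(n+1) = 3*(n**2 + 7*n + 6)/(4*(n**2 + 7*n + 10)) and s_(2) = 7/12, so S(n) = (n**2 + 7*n - 8)/(6*(n**2 + 7*n + 10)).

S(n) = (n**2 + 7*n - 8)/(6*(n**2 + 7*n + 10))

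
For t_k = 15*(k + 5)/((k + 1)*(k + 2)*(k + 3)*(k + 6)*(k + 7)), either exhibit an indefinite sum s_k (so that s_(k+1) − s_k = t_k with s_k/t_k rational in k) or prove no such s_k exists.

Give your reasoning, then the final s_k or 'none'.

s_k = 5*k*(k**2 + 9*k + 20)/(12*(k**3 + 9*k**2 + 20*k + 12))

Compute t_(k+1)/t_k: get (k + 1)*(k + 6)**2/((k + 4)*(k + 5)*(k + 8)).
Gosper form: A/B · C(k+1)/C(k) with A=k + 1, B=k + 8, C=k**3 + 14*k**2 + 65*k + 100.
f must satisfy (k + 1)·f(k+1) − (k + 7)·f(k) = k**3 + 14*k**2 + 65*k + 100.
Bound: deg f ≤ 6.
Solving with deg f ≤ 6: f(k) = k*(k + 3)*(k + 4)**2*(k + 5)**2/36.
R(k) = B(k−1)·f(k)/C(k) = k*(k + 3)*(k + 4)*(k + 7)/36; s_k = R·t_k = 5*k*(k**2 + 9*k + 20)/(12*(k**3 + 9*k**2 + 20*k + 12)).
s_(k+1) − s_k = 15*(k + 5)/(k**5 + 19*k**4 + 131*k**3 + 401*k**2 + 540*k + 252) = t_k.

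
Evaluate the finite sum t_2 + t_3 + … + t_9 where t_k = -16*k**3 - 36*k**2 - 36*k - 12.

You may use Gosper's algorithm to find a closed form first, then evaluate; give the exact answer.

Σ = -44288

The ratio is (4*k**3 + 21*k**2 + 39*k + 25)/(4*k**3 + 9*k**2 + 9*k + 3).
Gosper form: A/B · C(k+1)/C(k) with A=1, B=1, C=k**3 + 9*k**2/4 + 9*k/4 + 3/4.
Set up (1)·f(k+1) − (1)·f(k) − (k**3 + 9*k**2/4 + 9*k/4 + 3/4) = 0.
Bound: deg f ≤ 4.
Solve for f: f(k) = k**2*(k**2 + k + 1)/4 (degree 4 ≤ 4).
Certificate R = B(k−1)f/C = k**2*(k**2 + k + 1)/(4*k**3 + 9*k**2 + 9*k + 3) gives s_k = 4*k**2*(-k**2 - k - 1).
s_(k+1) − s_k = -16*k**3 - 36*k**2 - 36*k - 12 = t_k.
Sum = s_(10) − s_(2); s_(10) = -44400, s_(2) = -112 ⇒ -44288.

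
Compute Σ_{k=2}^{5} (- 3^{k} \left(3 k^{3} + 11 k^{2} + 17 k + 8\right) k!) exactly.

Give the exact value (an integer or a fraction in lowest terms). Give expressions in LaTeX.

Σ = -22569714

Step 1: r(k) = 3*(3*k**4 + 23*k**3 + 68*k**2 + 87*k + 39)/(3*k**3 + 11*k**2 + 17*k + 8).
Take A(k)=3*k + 3, B(k)=1, C(k)=k**3 + 11*k**2/3 + 17*k/3 + 8/3.
Key eq: (3*k + 3)·f(k+1) = (1)·f(k) + (k**3 + 11*k**2/3 + 17*k/3 + 8/3).
Degrees (1,0,3) ⇒ d ≤ 2.
A polynomial solution: f(k) = (k**2 + k + 1)/3.
So s_k = (B(k−1)f/C)·t_k = ((k**2 + k + 1)/(3*k**3 + 11*k**2 + 17*k + 8))·t_k = -3**k*(k**2 + k + 1)*factorial(k).
Verify: -3**k*(3*k**3 + 11*k**2 + 17*k + 8)*factorial(k) matches t_k.
Sum = s_(6) − s_(2); s_(6) = -22569840, s_(2) = -126 ⇒ -22569714.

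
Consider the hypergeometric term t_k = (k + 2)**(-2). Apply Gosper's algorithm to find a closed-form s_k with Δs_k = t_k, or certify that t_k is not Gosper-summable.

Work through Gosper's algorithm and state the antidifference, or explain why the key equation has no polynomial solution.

r(k) = (k + 2)**2/(k + 3)**2 after simplifying.
So A=k**2 + 4*k + 4 and B=k**2 + 6*k + 9, with C=1.
Key eq: (k**2 + 4*k + 4)·f(k+1) = (k**2 + 4*k + 4)·f(k) + (1).
deg f ≤ 0 (via 2,2,0).
f = c0 ⇒ A·f(k+1) − B(k−1)·f(k) − C = -1. The system {-1 = 0} is inconsistent; no antidifference.

no hypergeometric antidifference exists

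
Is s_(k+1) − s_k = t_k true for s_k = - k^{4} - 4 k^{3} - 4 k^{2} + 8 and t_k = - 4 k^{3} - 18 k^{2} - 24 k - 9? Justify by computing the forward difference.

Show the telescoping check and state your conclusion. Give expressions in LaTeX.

valid (s_(k+1) − s_k reduces to t_k)

s_(k+1) = -(k + 1)**4 - 4*(k + 1)**3 - 4*(k + 1)**2 + 8
s_(k+1) − s_k = -4*k**3 - 18*k**2 - 24*k - 9
(s_(k+1) − s_k) − t_k = 0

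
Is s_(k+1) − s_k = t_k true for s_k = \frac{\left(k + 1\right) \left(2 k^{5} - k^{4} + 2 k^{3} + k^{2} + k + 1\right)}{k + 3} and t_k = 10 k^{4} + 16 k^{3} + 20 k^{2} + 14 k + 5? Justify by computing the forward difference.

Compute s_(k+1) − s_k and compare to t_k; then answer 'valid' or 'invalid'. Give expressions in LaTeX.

Invalid: residual \frac{2 \left(- 8 k^{5} - 47 k^{4} - 66 k^{3} - 73 k^{2} - 46 k - 14\right)}{k^{2} + 7 k + 12} ≠ 0.

s_(k+1) = (k + 2)*(k + 2*(k + 1)**5 - (k + 1)**4 + 2*(k + 1)**3 + (k + 1)**2 + 2)/(k + 4)
s_(k+1) − s_k = (10*k**6 + 70*k**5 + 158*k**4 + 214*k**3 + 197*k**2 + 111*k + 32)/(k**2 + 7*k + 12)
(s_(k+1) − s_k) − t_k = 2*(-8*k**5 - 47*k**4 - 66*k**3 - 73*k**2 - 46*k - 14)/(k**2 + 7*k + 12)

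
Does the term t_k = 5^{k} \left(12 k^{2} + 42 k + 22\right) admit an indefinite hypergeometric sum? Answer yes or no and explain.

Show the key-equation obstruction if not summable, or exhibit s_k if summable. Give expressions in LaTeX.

Yes. s_k = 5^{k} \left(3 k^{2} + 3 k - 2\right).

r(k) = 5*(6*k**2 + 33*k + 38)/(6*k**2 + 21*k + 11) after simplifying.
Normal form (A,B,C) = (5, 1, k**2 + 7*k/2 + 11/6).
Solve (5)·f(k+1) − (1)·f(k) = k**2 + 7*k/2 + 11/6.
Degrees (0,0,2) ⇒ d ≤ 2.
A polynomial solution: f(k) = (3*k**2 + 3*k - 2)/12.
R(k) = B(k−1)·f(k)/C(k) = (3*k**2 + 3*k - 2)/(2*(6*k**2 + 21*k + 11)); s_k = R·t_k = 5**k*(3*k**2 + 3*k - 2).
Verify: 5**k*(12*k**2 + 42*k + 22) matches t_k.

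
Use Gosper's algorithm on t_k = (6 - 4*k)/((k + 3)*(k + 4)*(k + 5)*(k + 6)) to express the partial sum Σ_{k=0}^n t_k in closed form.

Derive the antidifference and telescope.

S(n) = 2*(n + 1)/(n**3 + 15*n**2 + 74*n + 120)

r(k) = (k + 3)*(2*k - 1)/((k + 7)*(2*k - 3)) after simplifying.
Take A(k)=k + 3, B(k)=k + 7, C(k)=k - 3/2.
f must satisfy (k + 3)·f(k+1) − (k + 6)·f(k) = k - 3/2.
From deg A=1, deg B=1, deg C=1: d=3.
Match coefficients ⇒ f(k) = -k/2.
So s_k = (B(k−1)f/C)·t_k = (-k*(k + 6)/(2*k - 3))·t_k = 2*k/((k + 3)*(k + 4)*(k + 5)).
Check: Δs_k = 2*(3 - 2*k)/(k**4 + 18*k**3 + 119*k**2 + 342*k + 360). ✓
Evaluate: s_(n+1) = 2*(n + 1)/(n**3 + 15*n**2 + 74*n + 120); subtract s_(0) = 0 ⇒ S(n) = 2*(n + 1)/(n**3 + 15*n**2 + 74*n + 120).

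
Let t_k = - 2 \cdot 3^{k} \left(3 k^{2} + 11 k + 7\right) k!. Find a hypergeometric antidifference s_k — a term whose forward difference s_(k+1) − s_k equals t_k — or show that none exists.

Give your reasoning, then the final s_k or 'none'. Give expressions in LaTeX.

s_k = - 2 \cdot 3^{k} \left(k + 2\right) k!

Compute t_(k+1)/t_k: get 3*(3*k**3 + 20*k**2 + 38*k + 21)/(3*k**2 + 11*k + 7).
Normal form (A,B,C) = (3*k + 3, 1, k**2 + 11*k/3 + 7/3).
f must satisfy (3*k + 3)·f(k+1) − (1)·f(k) = k**2 + 11*k/3 + 7/3.
Degrees (1,0,2) ⇒ d ≤ 1.
Solve for f: f(k) = (k + 2)/3 (degree 1 ≤ 1).
Get s_k = R·t_k = -2*3**k*(k + 2)*factorial(k) with R(k) = B(k−1)f(k)/C(k) = (k + 2)/(3*k**2 + 11*k + 7).
s_(k+1) − s_k = -2*3**k*(3*k**2 + 11*k + 7)*factorial(k) = t_k.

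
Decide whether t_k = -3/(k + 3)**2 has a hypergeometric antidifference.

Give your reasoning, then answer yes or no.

No — key equation has no polynomial f.

r(k) = (k + 3)**2/(k + 4)**2 after simplifying.
Factor: A=k**2 + 6*k + 9; B=k**2 + 8*k + 16; C=1.
Key eq: (k**2 + 6*k + 9)·f(k+1) = (k**2 + 6*k + 9)·f(k) + (1).
deg f ≤ 0 (via 2,2,0).
f = c0 ⇒ A·f(k+1) − B(k−1)·f(k) − C = -1. The system {-1 = 0} is inconsistent; no antidifference.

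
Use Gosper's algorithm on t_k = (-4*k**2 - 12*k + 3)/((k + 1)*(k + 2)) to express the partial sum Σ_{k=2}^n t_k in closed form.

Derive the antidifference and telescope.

t_(k+1)/t_k = (k + 1)*(12*k + 4*(k + 1)**2 + 9)/((k + 3)*(4*k**2 + 12*k - 3)).
Take A(k)=k + 1, B(k)=k + 3, C(k)=k**2 + 3*k - 3/4.
Solve (k + 1)·f(k+1) − (k + 2)·f(k) = k**2 + 3*k - 3/4.
Bound: deg f ≤ 2.
Solving with deg f ≤ 2: f(k) = k*(4*k - 7)/4.
Then R = B(k−1)f/C = k*(k + 2)*(4*k - 7)/(4*k**2 + 12*k - 3), so s_k = R(k)·t_k = k*(7 - 4*k)/(k + 1).
Check: Δs_k = (-4*k**2 - 12*k + 3)/(k**2 + 3*k + 2). ✓
Telescope: S(n) = s_(n+1) − s_(2) = (-4*n**2 - n + 3)/(n + 2) − (-2/3) = (-12*n**2 - n + 13)/(3*(n + 2)).

S(n) = (-12*n**2 - n + 13)/(3*(n + 2))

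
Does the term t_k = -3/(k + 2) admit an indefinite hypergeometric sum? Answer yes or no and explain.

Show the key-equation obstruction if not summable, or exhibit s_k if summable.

No — key equation has no polynomial f.

t_(k+1)/t_k = (k + 2)/(k + 3).
A = k + 2, B = k + 3, C = 1.
f must satisfy (k + 2)·f(k+1) − (k + 2)·f(k) = 1.
deg f ≤ 0 (via 1,1,0).
Write f(k) = c0. Then LHS − RHS = -1, requiring -1 = 0: contradictory. No certificate.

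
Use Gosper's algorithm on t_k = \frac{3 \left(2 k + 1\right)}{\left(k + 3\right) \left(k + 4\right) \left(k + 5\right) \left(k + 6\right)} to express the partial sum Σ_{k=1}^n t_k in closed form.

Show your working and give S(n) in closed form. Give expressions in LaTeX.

Compute t_(k+1)/t_k: get (k + 3)*(2*k + 3)/((k + 7)*(2*k + 1)).
A = k + 3, B = k + 7, C = k + 1/2.
Set up (k + 3)·f(k+1) − (k + 6)·f(k) − (k + 1/2) = 0.
deg f ≤ 3 (via 1,1,1).
Solving with deg f ≤ 3: f(k) = k*(k**2 + 12*k + 2)/90.
Get s_k = R·t_k = k*(k**2 + 12*k + 2)/(15*(k + 3)*(k + 4)*(k + 5)) with R(k) = B(k−1)f(k)/C(k) = k*(k + 6)*(k**2 + 12*k + 2)/(45*(2*k + 1)).
Check: Δs_k = 3*(2*k + 1)/(k**4 + 18*k**3 + 119*k**2 + 342*k + 360). ✓
Telescope: S(n) = s_(n+1) − s_(1) = (n**3 + 15*n**2 + 29*n + 15)/(15*(n**3 + 15*n**2 + 74*n + 120)) − (1/120) = n*(7*n**2 + 105*n + 158)/(120*(n**3 + 15*n**2 + 74*n + 120)).

S(n) = \frac{n \left(7 n^{2} + 105 n + 158\right)}{120 \left(n^{3} + 15 n^{2} + 74 n + 120\right)}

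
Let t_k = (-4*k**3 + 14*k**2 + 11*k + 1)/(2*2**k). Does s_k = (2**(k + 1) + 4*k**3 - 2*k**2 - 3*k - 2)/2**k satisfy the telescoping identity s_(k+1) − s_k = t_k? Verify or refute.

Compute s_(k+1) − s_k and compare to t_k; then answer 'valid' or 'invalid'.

s_(k+1) = (4*2**k + 4*k**3 + 10*k**2 + 5*k - 3)/(2*2**k)
s_(k+1) − s_k = (-4*k**3 + 14*k**2 + 11*k + 1)/(2*2**k)
(s_(k+1) − s_k) − t_k = 0

Valid: the claim telescopes to t_k.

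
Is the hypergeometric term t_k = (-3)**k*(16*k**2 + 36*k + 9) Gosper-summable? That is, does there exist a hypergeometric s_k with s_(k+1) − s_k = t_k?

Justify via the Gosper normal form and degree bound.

Compute t_(k+1)/t_k: get 3*(-16*k**2 - 68*k - 61)/(16*k**2 + 36*k + 9).
A = -3, B = 1, C = k**2 + 9*k/4 + 9/16.
f must satisfy (-3)·f(k+1) − (1)·f(k) = k**2 + 9*k/4 + 9/16.
d = 2 from the (0,0,2) case.
Match coefficients ⇒ f(k) = -(4*k**2 + 3*k - 3)/16.
Get s_k = R·t_k = (-3)**k*(-4*k**2 - 3*k + 3) with R(k) = B(k−1)f(k)/C(k) = -(4*k**2 + 3*k - 3)/(16*k**2 + 36*k + 9).
Verify: (-3)**k*(16*k**2 + 36*k + 9) matches t_k.

Yes. s_k = (-3)**k*(-4*k**2 - 3*k + 3).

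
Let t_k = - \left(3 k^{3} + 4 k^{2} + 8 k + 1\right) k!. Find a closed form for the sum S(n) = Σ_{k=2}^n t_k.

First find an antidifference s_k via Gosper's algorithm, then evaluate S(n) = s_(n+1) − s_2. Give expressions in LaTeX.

S(n) = - 3 n^{3} n! - 7 n^{2} n! - 6 n n! - 2 n! + 18

Step 1: r(k) = (3*k**4 + 16*k**3 + 38*k**2 + 41*k + 16)/(3*k**3 + 4*k**2 + 8*k + 1).
Normal form (A,B,C) = (k + 1, 1, k**3 + 4*k**2/3 + 8*k/3 + 1/3).
f must satisfy (k + 1)·f(k+1) − (1)·f(k) = k**3 + 4*k**2/3 + 8*k/3 + 1/3.
Bound: deg f ≤ 2.
Solve for f: f(k) = (3*k**2 - 2*k + 1)/3 (degree 2 ≤ 2).
Certificate R = B(k−1)f/C = (3*k**2 - 2*k + 1)/(3*k**3 + 4*k**2 + 8*k + 1) gives s_k = -(3*k**2 - 2*k + 1)*factorial(k).
Check: Δs_k = -(3*k**3 + 4*k**2 + 8*k + 1)*factorial(k). ✓
Telescope: S(n) = s_(n+1) − s_(2) = -(3*n**2 + 4*n + 2)*factorial(n + 1) − (-18) = -3*n**3*factorial(n) - 7*n**2*factorial(n) - 6*n*factorial(n) - 2*factorial(n) + 18.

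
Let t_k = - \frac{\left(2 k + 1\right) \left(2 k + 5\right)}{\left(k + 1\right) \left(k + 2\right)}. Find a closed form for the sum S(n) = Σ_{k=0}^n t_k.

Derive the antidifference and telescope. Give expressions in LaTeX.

Step 1: r(k) = (k + 1)*(2*k + 3)*(2*k + 7)/((k + 3)*(2*k + 1)*(2*k + 5)).
Normal form (A,B,C) = (k + 1, k + 3, k**2 + 3*k + 5/4).
Key eq: (k + 1)·f(k+1) = (k + 2)·f(k) + (k**2 + 3*k + 5/4).
d = 2 from the (1,1,2) case.
Match coefficients ⇒ f(k) = k*(4*k + 1)/4.
Then R = B(k−1)f/C = k*(k + 2)*(4*k + 1)/((2*k + 1)*(2*k + 5)), so s_k = R(k)·t_k = k*(-4*k - 1)/(k + 1).
s_(k+1) − s_k = (-4*k**2 - 12*k - 5)/(k**2 + 3*k + 2) = t_k.
Telescope: S(n) = s_(n+1) − s_(0) = (-4*n**2 - 9*n - 5)/(n + 2) − (0) = (-4*n**2 - 9*n - 5)/(n + 2).

S(n) = \frac{- 4 n^{2} - 9 n - 5}{n + 2}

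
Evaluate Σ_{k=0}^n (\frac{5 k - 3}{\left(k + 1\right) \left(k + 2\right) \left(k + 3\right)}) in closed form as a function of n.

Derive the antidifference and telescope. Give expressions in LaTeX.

Compute t_(k+1)/t_k: get (k + 1)*(5*k + 2)/((k + 4)*(5*k - 3)).
Normal form (A,B,C) = (k + 1, k + 4, k - 3/5).
f must satisfy (k + 1)·f(k+1) − (k + 3)·f(k) = k - 3/5.
deg f ≤ 2 (via 1,1,1).
Solve for f: f(k) = k*(k - 7)/10 (degree 2 ≤ 2).
R(k) = B(k−1)·f(k)/C(k) = k*(k - 7)*(k + 3)/(2*(5*k - 3)); s_k = R·t_k = k*(k - 7)/(2*(k + 1)*(k + 2)).
s_(k+1) − s_k = (5*k - 3)/(k**3 + 6*k**2 + 11*k + 6) = t_k.
Telescope: S(n) = s_(n+1) − s_(0) = (n**2 - 5*n - 6)/(2*(n**2 + 5*n + 6)) − (0) = (n**2 - 5*n - 6)/(2*(n**2 + 5*n + 6)).

S(n) = \frac{n^{2} - 5 n - 6}{2 \left(n^{2} + 5 n + 6\right)}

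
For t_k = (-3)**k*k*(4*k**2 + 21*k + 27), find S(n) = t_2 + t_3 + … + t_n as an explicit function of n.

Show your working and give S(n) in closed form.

r(k) = 3*(-4*k**3 - 33*k**2 - 81*k - 52)/(k*(4*k**2 + 21*k + 27)) after simplifying.
A = -3, B = 1, C = k**3 + 21*k**2/4 + 27*k/4.
Set up (-3)·f(k+1) − (1)·f(k) − (k**3 + 21*k**2/4 + 27*k/4) = 0.
Degrees (0,0,3) ⇒ d ≤ 3.
Match coefficients ⇒ f(k) = -(k**3 + 3*k**2 - 3)/4.
So s_k = (B(k−1)f/C)·t_k = (-(k**3 + 3*k**2 - 3)/(k*(k + 3)*(4*k + 9)))·t_k = (-3)**k*(-k**3 - 3*k**2 + 3).
s_(k+1) − s_k = (-3)**k*k*(4*k**2 + 21*k + 27) = t_k.
Σ_(k=2)^n t_k = s_(n+1) − s_(2) = (3*(-3)**n*(n**3 + 6*n**2 + 9*n + 1)) − (-153), i.e. 3*(-3)**n*n**3 + 18*(-3)**n*n**2 + 27*(-3)**n*n + 3*(-3)**n + 153.

S(n) = 3*(-3)**n*n**3 + 18*(-3)**n*n**2 + 27*(-3)**n*n + 3*(-3)**n + 153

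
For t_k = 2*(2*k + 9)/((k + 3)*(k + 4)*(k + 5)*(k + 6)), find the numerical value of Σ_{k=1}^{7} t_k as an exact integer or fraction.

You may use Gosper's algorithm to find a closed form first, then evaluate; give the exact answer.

Compute t_(k+1)/t_k: get (k + 3)*(2*k + 11)/((k + 7)*(2*k + 9)).
Factor: A=k + 3; B=k + 7; C=k + 9/2.
f must satisfy (k + 3)·f(k+1) − (k + 6)·f(k) = k + 9/2.
Bound: deg f ≤ 3.
A polynomial solution: f(k) = k*(k + 4)*(k + 8)/30.
R(k) = B(k−1)·f(k)/C(k) = k*(k + 4)*(k + 6)*(k + 8)/(15*(2*k + 9)); s_k = R·t_k = 2*k*(k + 8)/(15*(k**2 + 8*k + 15)).
Δs = 2*(2*k + 9)/(k**4 + 18*k**3 + 119*k**2 + 342*k + 360), as required.
Sum = s_(8) − s_(1); s_(8) = 256/2145, s_(1) = 1/20 ⇒ 119/1716.

Σ = 119/1716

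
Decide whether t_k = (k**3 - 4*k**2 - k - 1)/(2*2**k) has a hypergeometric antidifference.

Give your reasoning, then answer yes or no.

r(k) = (k**3 - k**2 - 6*k - 5)/(2*(k**3 - 4*k**2 - k - 1)) after simplifying.
Factor: A=1/2; B=1; C=k**3 - 4*k**2 - k - 1.
f must satisfy (1/2)·f(k+1) − (1)·f(k) = k**3 - 4*k**2 - k - 1.
deg f ≤ 3 (via 0,0,3).
Solving with deg f ≤ 3: f(k) = -2*(k**3 - k**2 - 1).
Get s_k = R·t_k = (-k**3 + k**2 + 1)/2**k with R(k) = B(k−1)f(k)/C(k) = -2*(k**3 - k**2 - 1)/(k**3 - 4*k**2 - k - 1).
s_(k+1) − s_k = (k**3 - 4*k**2 - k - 1)/(2*2**k) = t_k.

Yes. s_k = (-k**3 + k**2 + 1)/2**k.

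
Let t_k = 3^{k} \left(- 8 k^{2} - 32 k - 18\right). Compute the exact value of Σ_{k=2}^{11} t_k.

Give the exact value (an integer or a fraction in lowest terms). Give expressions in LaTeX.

Σ = -330024672

Compute t_(k+1)/t_k: get 3*(4*k**2 + 24*k + 29)/(4*k**2 + 16*k + 9).
Gosper form: A/B · C(k+1)/C(k) with A=3, B=1, C=k**2 + 4*k + 9/4.
Solve (3)·f(k+1) − (1)·f(k) = k**2 + 4*k + 9/4.
d = 2 from the (0,0,2) case.
Coefficient equations give f(k) = (2*k - 1)*(2*k + 3)/8.
Certificate R = B(k−1)f/C = (2*k - 1)*(2*k + 3)/(2*(4*k**2 + 16*k + 9)) gives s_k = 3**k*(-4*k**2 - 4*k + 3).
Verify: 3**k*(-8*k**2 - 32*k - 18) matches t_k.
Σ_(k=2)^(11) t_k = s_(12) − s_(2) = -330024861 − (-189) = -330024672.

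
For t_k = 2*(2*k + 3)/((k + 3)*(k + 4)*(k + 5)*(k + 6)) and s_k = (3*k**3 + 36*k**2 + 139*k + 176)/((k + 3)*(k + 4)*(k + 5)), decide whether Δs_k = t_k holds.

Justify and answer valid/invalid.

s_(k+1) = (139*k + 3*(k + 1)**3 + 36*(k + 1)**2 + 315)/((k + 4)*(k + 5)*(k + 6))
s_(k+1) − s_k = 2*(2*k + 3)/(k**4 + 18*k**3 + 119*k**2 + 342*k + 360)
(s_(k+1) − s_k) − t_k = 0

valid; difference matches t_k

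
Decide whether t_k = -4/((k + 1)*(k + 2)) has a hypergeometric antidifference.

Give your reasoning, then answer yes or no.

Yes. s_k = -4*k/(k + 1).

Compute t_(k+1)/t_k: get (k + 1)/(k + 3).
Take A(k)=k + 1, B(k)=k + 3, C(k)=1.
Need (k + 1)·f(k+1) − (k + 2)·f(k) = 1.
Degrees (1,1,0) ⇒ d ≤ 1.
A polynomial solution: f(k) = k.
R(k) = B(k−1)·f(k)/C(k) = k*(k + 2); s_k = R·t_k = -4*k/(k + 1).
s_(k+1) − s_k = -4/(k**2 + 3*k + 2) = t_k.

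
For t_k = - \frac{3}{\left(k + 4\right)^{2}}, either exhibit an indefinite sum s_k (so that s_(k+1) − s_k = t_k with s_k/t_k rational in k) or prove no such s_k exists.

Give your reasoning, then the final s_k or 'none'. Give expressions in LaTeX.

no hypergeometric antidifference exists

t_(k+1)/t_k = (k + 4)**2/(k + 5)**2.
So A=k**2 + 8*k + 16 and B=k**2 + 10*k + 25, with C=1.
Solve (k**2 + 8*k + 16)·f(k+1) − (k**2 + 8*k + 16)·f(k) = 1.
From deg A=2, deg B=2, deg C=0: d=0.
f = c0 ⇒ A·f(k+1) − B(k−1)·f(k) − C = -1. The system {-1 = 0} is inconsistent; no antidifference.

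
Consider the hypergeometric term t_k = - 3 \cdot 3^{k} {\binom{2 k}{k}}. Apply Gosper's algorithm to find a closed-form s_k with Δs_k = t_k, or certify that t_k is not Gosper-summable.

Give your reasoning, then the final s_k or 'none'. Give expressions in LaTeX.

none (Gosper's algorithm certifies no s_k)

The ratio is 6*(2*k + 1)/(k + 1).
Take A(k)=12*k + 6, B(k)=k + 1, C(k)=1.
Need (12*k + 6)·f(k+1) − (k)·f(k) = 1.
Degrees (1,1,0) ⇒ d ≤ -1.
d = -1 < 0 ⇒ no nonzero polynomial f; not summable.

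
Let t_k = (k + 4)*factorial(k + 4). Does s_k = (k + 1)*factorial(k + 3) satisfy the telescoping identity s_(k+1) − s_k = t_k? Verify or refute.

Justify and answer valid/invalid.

Invalid: residual -3*(k + 3)*factorial(k + 3) ≠ 0.

s_(k+1) = (k + 2)*factorial(k + 4)
s_(k+1) − s_k = (k**2 + 5*k + 7)*factorial(k + 3)
(s_(k+1) − s_k) − t_k = -3*(k + 3)*factorial(k + 3)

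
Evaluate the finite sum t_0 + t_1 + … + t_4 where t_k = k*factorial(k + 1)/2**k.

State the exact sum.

Ratio r(k) = (k + 1)*(k + 2)/(2*k).
Gosper form: A/B · C(k+1)/C(k) with A=k/2 + 1, B=1, C=k.
Set up (k/2 + 1)·f(k+1) − (1)·f(k) − (k) = 0.
Bound: deg f ≤ 0.
Solve for f: f(k) = 2 (degree 0 ≤ 0).
Then R = B(k−1)f/C = 2/k, so s_k = R(k)·t_k = 2**(1 - k)*factorial(k + 1).
Verify: k*factorial(k + 1)/2**k matches t_k.
Evaluate s at k=5 and k=0: 45 and 2; difference 43.

Σ = 43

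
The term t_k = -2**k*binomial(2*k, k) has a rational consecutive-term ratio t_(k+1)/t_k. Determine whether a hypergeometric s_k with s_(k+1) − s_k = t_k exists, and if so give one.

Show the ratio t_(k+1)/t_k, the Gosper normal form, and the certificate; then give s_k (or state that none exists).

not Gosper-summable; s_k does not exist

The ratio is 4*(2*k + 1)/(k + 1).
Factor: A=8*k + 4; B=k + 1; C=1.
f must satisfy (8*k + 4)·f(k+1) − (k)·f(k) = 1.
Degrees (1,1,0) ⇒ d ≤ -1.
Negative degree bound (-1): no f exists, t_k not Gosper-summable.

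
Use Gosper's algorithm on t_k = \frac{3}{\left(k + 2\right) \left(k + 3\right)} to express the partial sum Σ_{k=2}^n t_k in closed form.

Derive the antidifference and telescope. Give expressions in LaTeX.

S(n) = \frac{3 \left(n - 1\right)}{4 \left(n + 3\right)}

Compute t_(k+1)/t_k: get (k + 2)/(k + 4).
A = k + 2, B = k + 4, C = 1.
Need (k + 2)·f(k+1) − (k + 3)·f(k) = 1.
Bound: deg f ≤ 1.
Coefficient equations give f(k) = k/2.
Certificate R = B(k−1)f/C = k*(k + 3)/2 gives s_k = 3*k/(2*(k + 2)).
Δs = 3/(k**2 + 5*k + 6), as required.
Σ_(k=2)^n t_k = s_(n+1) − s_(2) = (3*(n + 1)/(2*(n + 3))) − (3/4), i.e. 3*(n - 1)/(4*(n + 3)).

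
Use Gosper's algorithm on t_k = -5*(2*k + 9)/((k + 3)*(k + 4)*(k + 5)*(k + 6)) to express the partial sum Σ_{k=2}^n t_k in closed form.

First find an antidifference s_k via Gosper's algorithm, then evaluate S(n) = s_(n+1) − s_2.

S(n) = (-n**2 - 10*n + 11)/(7*(n**2 + 10*n + 24))

Ratio r(k) = (k + 3)*(2*k + 11)/((k + 7)*(2*k + 9)).
Take A(k)=k + 3, B(k)=k + 7, C(k)=k + 9/2.
f must satisfy (k + 3)·f(k+1) − (k + 6)·f(k) = k + 9/2.
From deg A=1, deg B=1, deg C=1: d=3.
Solve for f: f(k) = k*(k + 4)*(k + 8)/30 (degree 3 ≤ 3).
So s_k = (B(k−1)f/C)·t_k = (k*(k + 4)*(k + 6)*(k + 8)/(15*(2*k + 9)))·t_k = k*(-k - 8)/(3*(k**2 + 8*k + 15)).
s_(k+1) − s_k = 5*(-2*k - 9)/(k**4 + 18*k**3 + 119*k**2 + 342*k + 360) = t_k.
Σ_(k=2)^n t_k = s_(n+1) − s_(2) = ((-n**2 - 10*n - 9)/(3*(n**2 + 10*n + 24))) − (-4/21), i.e. (-n**2 - 10*n + 11)/(7*(n**2 + 10*n + 24)).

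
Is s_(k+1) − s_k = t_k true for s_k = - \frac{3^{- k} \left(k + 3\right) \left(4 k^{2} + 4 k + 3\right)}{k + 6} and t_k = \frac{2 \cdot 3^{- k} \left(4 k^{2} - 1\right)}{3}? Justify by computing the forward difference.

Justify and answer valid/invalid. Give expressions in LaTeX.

Invalid: residual \frac{3^{- k} \left(- 8 k^{3} - 60 k^{2} - 10 k + 3\right)}{k^{2} + 13 k + 42} ≠ 0.

s_(k+1) = -(k + 4)*(4*k + 4*(k + 1)**2 + 7)/(3*3**k*(k + 7))
s_(k+1) − s_k = (8*k**4 + 80*k**3 + 154*k**2 - 56*k - 75)/(3*3**k*(k**2 + 13*k + 42))
(s_(k+1) − s_k) − t_k = (-8*k**3 - 60*k**2 - 10*k + 3)/(3**k*(k**2 + 13*k + 42))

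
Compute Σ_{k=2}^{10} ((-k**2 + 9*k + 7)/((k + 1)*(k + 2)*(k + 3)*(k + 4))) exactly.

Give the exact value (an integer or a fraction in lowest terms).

Σ = 89/728

t_(k+1)/t_k = (k + 1)*(9*k - (k + 1)**2 + 16)/((k + 5)*(-k**2 + 9*k + 7)).
Factor: A=k + 1; B=k + 5; C=k**2 - 9*k - 7.
f must satisfy (k + 1)·f(k+1) − (k + 4)·f(k) = k**2 - 9*k - 7.
deg f ≤ 3 (via 1,1,2).
Match coefficients ⇒ f(k) = -k*(k**2 + 8*k + 5)/2.
Then R = B(k−1)f/C = -k*(k + 4)*(k**2 + 8*k + 5)/(2*(k**2 - 9*k - 7)), so s_k = R(k)·t_k = k*(k**2 + 8*k + 5)/(2*(k + 1)*(k + 2)*(k + 3)).
Δs = (-k**2 + 9*k + 7)/(k**4 + 10*k**3 + 35*k**2 + 50*k + 24), as required.
Telescoping: Σ = s_(11) − s_(2) = 1177/2184 − (5/12) = 89/728.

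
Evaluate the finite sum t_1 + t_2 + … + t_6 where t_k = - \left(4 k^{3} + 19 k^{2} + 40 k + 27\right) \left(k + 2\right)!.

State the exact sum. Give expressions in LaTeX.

t_(k+1)/t_k = (4*k**4 + 43*k**3 + 183*k**2 + 360*k + 270)/(4*k**3 + 19*k**2 + 40*k + 27).
Normal form (A,B,C) = (k + 3, 1, k**3 + 19*k**2/4 + 10*k + 27/4).
Key eq: (k + 3)·f(k+1) = (1)·f(k) + (k**3 + 19*k**2/4 + 10*k + 27/4).
From deg A=1, deg B=0, deg C=3: d=2.
Coefficient equations give f(k) = (4*k**2 + 3*k + 3)/4.
Then R = B(k−1)f/C = (4*k**2 + 3*k + 3)/(4*k**3 + 19*k**2 + 40*k + 27), so s_k = R(k)·t_k = -(4*k**2 + 3*k + 3)*factorial(k + 2).
Δs = -(4*k**3 + 19*k**2 + 40*k + 27)*factorial(k + 2), as required.
Evaluate s at k=7 and k=1: -79833600 and -60; difference -79833540.

Σ = -79833540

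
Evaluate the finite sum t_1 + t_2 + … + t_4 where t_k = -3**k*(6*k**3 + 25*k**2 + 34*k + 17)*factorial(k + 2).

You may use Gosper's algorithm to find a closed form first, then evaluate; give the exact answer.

r(k) = 3*(6*k**4 + 61*k**3 + 231*k**2 + 388*k + 246)/(6*k**3 + 25*k**2 + 34*k + 17) after simplifying.
Take A(k)=3*k + 9, B(k)=1, C(k)=k**3 + 25*k**2/6 + 17*k/3 + 17/6.
Solve (3*k + 9)·f(k+1) − (1)·f(k) = k**3 + 25*k**2/6 + 17*k/3 + 17/6.
From deg A=1, deg B=0, deg C=3: d=2.
Coefficient equations give f(k) = (2*k**2 - k + 1)/6.
Get s_k = R·t_k = -3**k*(2*k**2 - k + 1)*factorial(k + 2) with R(k) = B(k−1)f(k)/C(k) = (2*k**2 - k + 1)/(6*k**3 + 25*k**2 + 34*k + 17).
Check: Δs_k = -3**k*(6*k**3 + 25*k**2 + 34*k + 17)*factorial(k + 2). ✓
Σ_(k=1)^(4) t_k = s_(5) − s_(1) = -56337120 − (-36) = -56337084.

Σ = -56337084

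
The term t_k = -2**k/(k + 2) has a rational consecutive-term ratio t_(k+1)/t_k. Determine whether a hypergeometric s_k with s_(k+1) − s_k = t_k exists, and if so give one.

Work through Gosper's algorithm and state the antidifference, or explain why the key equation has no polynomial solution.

Ratio r(k) = 2*(k + 2)/(k + 3).
So A=2*k + 4 and B=k + 3, with C=1.
Solve (2*k + 4)·f(k+1) − (k + 2)·f(k) = 1.
Degrees (1,1,0) ⇒ d ≤ -1.
deg f ≤ -1 is impossible — no certificate.

not Gosper-summable; s_k does not exist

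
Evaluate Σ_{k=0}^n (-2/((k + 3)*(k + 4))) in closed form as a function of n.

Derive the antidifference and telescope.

Ratio r(k) = (k + 3)/(k + 5).
Normal form (A,B,C) = (k + 3, k + 5, 1).
Key eq: (k + 3)·f(k+1) = (k + 4)·f(k) + (1).
From deg A=1, deg B=1, deg C=0: d=1.
Solve for f: f(k) = k/3 (degree 1 ≤ 1).
Certificate R = B(k−1)f/C = k*(k + 4)/3 gives s_k = -2*k/(3*k + 9).
s_(k+1) − s_k = -2/(k**2 + 7*k + 12) = t_k.
Evaluate: s_(n+1) = 2*(-n - 1)/(3*(n + 4)); subtract s_(0) = 0 ⇒ S(n) = 2*(-n - 1)/(3*(n + 4)).

S(n) = 2*(-n - 1)/(3*(n + 4))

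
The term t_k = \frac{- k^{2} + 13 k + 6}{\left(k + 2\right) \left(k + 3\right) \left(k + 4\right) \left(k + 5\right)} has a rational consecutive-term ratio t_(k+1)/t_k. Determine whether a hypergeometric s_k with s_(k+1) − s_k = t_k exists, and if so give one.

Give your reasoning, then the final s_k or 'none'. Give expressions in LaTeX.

s_k = \frac{k \left(k^{2} + 15 k + 2\right)}{6 \left(k + 2\right) \left(k + 3\right) \left(k + 4\right)}

The ratio is (k + 2)*(13*k - (k + 1)**2 + 19)/((k + 6)*(-k**2 + 13*k + 6)).
Factor: A=k + 2; B=k + 6; C=k**2 - 13*k - 6.
f must satisfy (k + 2)·f(k+1) − (k + 5)·f(k) = k**2 - 13*k - 6.
deg f ≤ 3 (via 1,1,2).
A polynomial solution: f(k) = -k*(k**2 + 15*k + 2)/6.
So s_k = (B(k−1)f/C)·t_k = (-k*(k + 5)*(k**2 + 15*k + 2)/(6*(k**2 - 13*k - 6)))·t_k = k*(k**2 + 15*k + 2)/(6*(k + 2)*(k + 3)*(k + 4)).
Check: Δs_k = (-k**2 + 13*k + 6)/(k**4 + 14*k**3 + 71*k**2 + 154*k + 120). ✓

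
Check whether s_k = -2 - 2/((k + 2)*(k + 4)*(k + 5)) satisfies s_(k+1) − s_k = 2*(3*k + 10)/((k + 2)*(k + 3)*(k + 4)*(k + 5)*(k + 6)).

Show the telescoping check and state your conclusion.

Valid: the claim telescopes to t_k.

s_(k+1) = -2 - 2/((k + 3)*(k + 5)*(k + 6))
s_(k+1) − s_k = 2*(3*k + 10)/(k**5 + 20*k**4 + 155*k**3 + 580*k**2 + 1044*k + 720)
(s_(k+1) − s_k) − t_k = 0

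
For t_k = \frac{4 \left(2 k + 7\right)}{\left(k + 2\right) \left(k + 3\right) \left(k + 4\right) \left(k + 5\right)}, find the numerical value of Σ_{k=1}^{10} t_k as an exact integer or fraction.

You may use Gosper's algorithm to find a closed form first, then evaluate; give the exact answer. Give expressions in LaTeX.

Σ = 16/65

Compute t_(k+1)/t_k: get (k + 2)*(2*k + 9)/((k + 6)*(2*k + 7)).
Take A(k)=k + 2, B(k)=k + 6, C(k)=k + 7/2.
Key eq: (k + 2)·f(k+1) = (k + 5)·f(k) + (k + 7/2).
Bound: deg f ≤ 3.
Solve for f: f(k) = k*(k + 3)*(k + 6)/16 (degree 3 ≤ 3).
So s_k = (B(k−1)f/C)·t_k = (k*(k + 3)*(k + 5)*(k + 6)/(8*(2*k + 7)))·t_k = k*(k + 6)/(2*(k**2 + 6*k + 8)).
Check: Δs_k = 4*(2*k + 7)/(k**4 + 14*k**3 + 71*k**2 + 154*k + 120). ✓
Evaluate s at k=11 and k=1: 187/390 and 7/30; difference 16/65.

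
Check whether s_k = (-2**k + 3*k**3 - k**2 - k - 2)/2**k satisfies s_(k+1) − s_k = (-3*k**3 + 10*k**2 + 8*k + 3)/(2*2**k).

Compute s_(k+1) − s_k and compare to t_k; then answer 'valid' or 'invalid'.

Valid: the claim telescopes to t_k.

s_(k+1) = (-2*2**k - k + 3*(k + 1)**3 - (k + 1)**2 - 3)/(2*2**k)
s_(k+1) − s_k = (-3*k**3 + 10*k**2 + 8*k + 3)/(2*2**k)
(s_(k+1) − s_k) − t_k = 0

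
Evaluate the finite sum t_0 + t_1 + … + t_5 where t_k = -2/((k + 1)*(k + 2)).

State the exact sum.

Σ = -12/7

Compute t_(k+1)/t_k: get (k + 1)/(k + 3).
Take A(k)=k + 1, B(k)=k + 3, C(k)=1.
Set up (k + 1)·f(k+1) − (k + 2)·f(k) − (1) = 0.
Degrees (1,1,0) ⇒ d ≤ 1.
Solving with deg f ≤ 1: f(k) = k.
Then R = B(k−1)f/C = k*(k + 2), so s_k = R(k)·t_k = -2*k/(k + 1).
Δs = -2/(k**2 + 3*k + 2), as required.
Telescoping: Σ = s_(6) − s_(0) = -12/7 − (0) = -12/7.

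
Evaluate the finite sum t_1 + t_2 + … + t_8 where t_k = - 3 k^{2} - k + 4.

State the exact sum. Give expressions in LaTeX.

Σ = -616

t_(k+1)/t_k = k*(3*k + 7)/(3*k**2 + k - 4).
Gosper form: A/B · C(k+1)/C(k) with A=1, B=1, C=k**2 + k/3 - 4/3.
Need (1)·f(k+1) − (1)·f(k) = k**2 + k/3 - 4/3.
deg f ≤ 3 (via 0,0,2).
Match coefficients ⇒ f(k) = k*(k**2 - k - 4)/3.
Get s_k = R·t_k = k*(-k**2 + k + 4) with R(k) = B(k−1)f(k)/C(k) = k*(k**2 - k - 4)/((k - 1)*(3*k + 4)).
Δs = -3*k**2 - k + 4, as required.
Telescoping: Σ = s_(9) − s_(1) = -612 − (4) = -616.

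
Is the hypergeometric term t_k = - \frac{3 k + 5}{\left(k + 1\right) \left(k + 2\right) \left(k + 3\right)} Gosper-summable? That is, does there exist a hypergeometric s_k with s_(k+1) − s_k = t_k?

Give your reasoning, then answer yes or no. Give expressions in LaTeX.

Yes. s_k = \frac{k \left(- 2 k - 3\right)}{\left(k + 1\right) \left(k + 2\right)}.

Step 1: r(k) = (k + 1)*(3*k + 8)/((k + 4)*(3*k + 5)).
A = k + 1, B = k + 4, C = k + 5/3.
Set up (k + 1)·f(k+1) − (k + 3)·f(k) − (k + 5/3) = 0.
deg f ≤ 2 (via 1,1,1).
Solving with deg f ≤ 2: f(k) = k*(2*k + 3)/3.
So s_k = (B(k−1)f/C)·t_k = (k*(k + 3)*(2*k + 3)/(3*k + 5))·t_k = k*(-2*k - 3)/((k + 1)*(k + 2)).
Δs = (-3*k - 5)/(k**3 + 6*k**2 + 11*k + 6), as required.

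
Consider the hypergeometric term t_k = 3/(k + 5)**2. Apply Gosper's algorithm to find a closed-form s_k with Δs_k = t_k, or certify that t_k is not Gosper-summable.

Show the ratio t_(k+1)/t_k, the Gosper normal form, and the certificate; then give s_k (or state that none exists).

none — t_k is not Gosper-summable

Ratio r(k) = (k + 5)**2/(k + 6)**2.
Normal form (A,B,C) = (k**2 + 10*k + 25, k**2 + 12*k + 36, 1).
Solve (k**2 + 10*k + 25)·f(k+1) − (k**2 + 10*k + 25)·f(k) = 1.
From deg A=2, deg B=2, deg C=0: d=0.
Put f(k) = c0: A·f(k+1) − B(k−1)·f(k) − C = -1; need -1 = 0 — inconsistent ⇒ no f, not summable.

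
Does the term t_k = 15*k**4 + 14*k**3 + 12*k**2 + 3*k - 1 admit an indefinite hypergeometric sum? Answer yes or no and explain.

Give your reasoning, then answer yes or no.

Yes. s_k = k*(3*k**4 - 4*k**3 + 2*k**2 - k - 1).

Ratio r(k) = (15*k**4 + 74*k**3 + 144*k**2 + 129*k + 43)/(15*k**4 + 14*k**3 + 12*k**2 + 3*k - 1).
Take A(k)=1, B(k)=1, C(k)=k**4 + 14*k**3/15 + 4*k**2/5 + k/5 - 1/15.
Need (1)·f(k+1) − (1)·f(k) = k**4 + 14*k**3/15 + 4*k**2/5 + k/5 - 1/15.
From deg A=0, deg B=0, deg C=4: d=5.
Solving with deg f ≤ 5: f(k) = k*(3*k**4 - 4*k**3 + 2*k**2 - k - 1)/15.
So s_k = (B(k−1)f/C)·t_k = (k*(3*k**4 - 4*k**3 + 2*k**2 - k - 1)/(15*k**4 + 14*k**3 + 12*k**2 + 3*k - 1))·t_k = k*(3*k**4 - 4*k**3 + 2*k**2 - k - 1).
Verify: 15*k**4 + 14*k**3 + 12*k**2 + 3*k - 1 matches t_k.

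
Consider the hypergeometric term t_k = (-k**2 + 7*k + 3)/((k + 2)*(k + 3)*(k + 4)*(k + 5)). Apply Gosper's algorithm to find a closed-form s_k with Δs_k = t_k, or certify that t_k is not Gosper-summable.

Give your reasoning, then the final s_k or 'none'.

r(k) = (k + 2)*(7*k - (k + 1)**2 + 10)/((k + 6)*(-k**2 + 7*k + 3)) after simplifying.
Gosper form: A/B · C(k+1)/C(k) with A=k + 2, B=k + 6, C=k**2 - 7*k - 3.
Need (k + 2)·f(k+1) − (k + 5)·f(k) = k**2 - 7*k - 3.
d = 3 from the (1,1,2) case.
Match coefficients ⇒ f(k) = -k*(k**2 + 33*k + 2)/24.
Certificate R = B(k−1)f/C = -k*(k + 5)*(k**2 + 33*k + 2)/(24*(k**2 - 7*k - 3)) gives s_k = k*(k**2 + 33*k + 2)/(24*(k + 2)*(k + 3)*(k + 4)).
Verify: (-k**2 + 7*k + 3)/(k**4 + 14*k**3 + 71*k**2 + 154*k + 120) matches t_k.

s_k = k*(k**2 + 33*k + 2)/(24*(k + 2)*(k + 3)*(k + 4))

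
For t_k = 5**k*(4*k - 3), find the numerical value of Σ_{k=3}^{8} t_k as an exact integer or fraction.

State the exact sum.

Σ = 13671750

r(k) = 5*(4*k + 1)/(4*k - 3) after simplifying.
Factor: A=5; B=1; C=k - 3/4.
Set up (5)·f(k+1) − (1)·f(k) − (k - 3/4) = 0.
Bound: deg f ≤ 1.
Solving with deg f ≤ 1: f(k) = (k - 2)/4.
R(k) = B(k−1)·f(k)/C(k) = (k - 2)/(4*k - 3); s_k = R·t_k = 5**k*(k - 2).
s_(k+1) − s_k = 5**k*(4*k - 3) = t_k.
Sum = s_(9) − s_(3); s_(9) = 13671875, s_(3) = 125 ⇒ 13671750.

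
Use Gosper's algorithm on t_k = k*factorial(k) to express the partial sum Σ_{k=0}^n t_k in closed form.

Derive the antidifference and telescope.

Compute t_(k+1)/t_k: get (k + 1)**2/k.
Gosper form: A/B · C(k+1)/C(k) with A=k + 1, B=1, C=k.
f must satisfy (k + 1)·f(k+1) − (1)·f(k) = k.
From deg A=1, deg B=0, deg C=1: d=0.
Match coefficients ⇒ f(k) = 1.
Get s_k = R·t_k = factorial(k) with R(k) = B(k−1)f(k)/C(k) = 1/k.
s_(k+1) − s_k = k*factorial(k) = t_k.
Telescope: S(n) = s_(n+1) − s_(0) = factorial(n + 1) − (1) = n*factorial(n) + factorial(n) - 1.

S(n) = n*factorial(n) + factorial(n) - 1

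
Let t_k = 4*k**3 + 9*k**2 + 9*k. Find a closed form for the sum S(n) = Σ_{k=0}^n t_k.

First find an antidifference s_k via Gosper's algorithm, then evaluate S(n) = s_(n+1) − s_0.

S(n) = n*(n**3 + 5*n**2 + 10*n + 6)

Step 1: r(k) = (4*k**3 + 21*k**2 + 39*k + 22)/(k*(4*k**2 + 9*k + 9)).
So A=1 and B=1, with C=k**3 + 9*k**2/4 + 9*k/4.
f must satisfy (1)·f(k+1) − (1)·f(k) = k**3 + 9*k**2/4 + 9*k/4.
deg f ≤ 4 (via 0,0,3).
Coefficient equations give f(k) = k*(k - 1)*(k**2 + 2*k + 3)/4.
Get s_k = R·t_k = k*(k**3 + k**2 + k - 3) with R(k) = B(k−1)f(k)/C(k) = (k - 1)*(k**2 + 2*k + 3)/(4*k**2 + 9*k + 9).
Δs = k*(4*k**2 + 9*k + 9), as required.
Σ_(k=0)^n t_k = s_(n+1) − s_(0) = (n*(n**3 + 5*n**2 + 10*n + 6)) − (0), i.e. n*(n**3 + 5*n**2 + 10*n + 6).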